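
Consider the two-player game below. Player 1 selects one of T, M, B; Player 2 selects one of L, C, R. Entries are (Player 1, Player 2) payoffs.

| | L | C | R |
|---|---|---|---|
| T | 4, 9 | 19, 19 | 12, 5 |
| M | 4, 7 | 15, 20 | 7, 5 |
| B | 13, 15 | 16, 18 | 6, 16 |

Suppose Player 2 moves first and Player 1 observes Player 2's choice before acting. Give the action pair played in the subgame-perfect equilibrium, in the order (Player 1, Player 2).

(T, C)

Player 1 best-responds to each possible Player 2 move:
- L: Player 1 compares 4, 4, 13 and picks B; Player 2 would get 15.
- C: Player 1 compares 19, 15, 16 and picks T; Player 2 would get 19.
- R: Player 1 compares 12, 7, 6 and picks T; Player 2 would get 5.
Player 2's induced payoffs are 15, 19, 5, so Player 2 commits to C. Subgame-perfect outcome: (T, C) with payoffs (19, 19).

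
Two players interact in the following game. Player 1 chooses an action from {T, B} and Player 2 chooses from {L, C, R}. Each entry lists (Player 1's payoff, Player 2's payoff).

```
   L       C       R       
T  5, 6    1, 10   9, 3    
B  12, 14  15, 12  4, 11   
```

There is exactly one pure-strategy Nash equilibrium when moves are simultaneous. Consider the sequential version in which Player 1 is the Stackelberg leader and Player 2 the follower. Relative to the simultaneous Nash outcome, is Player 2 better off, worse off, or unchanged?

unchanged

Backward induction with Player 1 moving first.
- T: Player 2 compares 6, 10, 3 and picks C; Player 1 would get 1.
- B: Player 2 compares 14, 12, 11 and picks L; Player 1 would get 12.
Player 1's induced payoffs are 1, 12, so Player 1 commits to B. Subgame-perfect outcome: (B, L) with payoffs (12, 14).
Under simultaneous play:
Player 1's best replies: L→B; C→B; R→T.
Player 2's best replies: T→C; B→L.
The unique mutual best reply is (B, L), giving (12, 14).
Player 2 earns 14 sequentially versus 14 at the Nash outcome: unchanged.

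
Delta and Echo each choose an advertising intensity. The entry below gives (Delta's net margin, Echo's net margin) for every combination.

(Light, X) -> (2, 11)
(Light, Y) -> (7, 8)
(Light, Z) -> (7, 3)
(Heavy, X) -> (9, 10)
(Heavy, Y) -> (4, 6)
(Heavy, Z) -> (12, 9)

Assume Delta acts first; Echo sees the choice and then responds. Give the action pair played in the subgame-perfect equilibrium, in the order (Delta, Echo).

(Heavy, X)

Solve by backward induction (Delta leads).
- Light → Echo plays X (best of 11, 8, 3); Delta gets 2.
- Heavy → Echo plays X (best of 10, 6, 9); Delta gets 9.
Delta's induced payoffs are 2, 9, so Delta commits to Heavy. Subgame-perfect outcome: (Heavy, X) with payoffs (9, 10).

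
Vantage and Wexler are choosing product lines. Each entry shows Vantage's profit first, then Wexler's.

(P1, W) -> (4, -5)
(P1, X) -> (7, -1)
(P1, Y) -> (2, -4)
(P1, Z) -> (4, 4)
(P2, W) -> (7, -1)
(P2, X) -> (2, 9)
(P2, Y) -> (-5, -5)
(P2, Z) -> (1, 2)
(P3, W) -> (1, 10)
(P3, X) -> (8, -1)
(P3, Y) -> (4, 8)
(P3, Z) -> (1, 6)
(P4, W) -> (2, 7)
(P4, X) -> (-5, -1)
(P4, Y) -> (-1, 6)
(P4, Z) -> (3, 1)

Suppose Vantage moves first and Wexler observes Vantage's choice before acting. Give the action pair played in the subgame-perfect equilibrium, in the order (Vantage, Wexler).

Wexler best-responds to each possible Vantage move:
- P1: Wexler compares -5, -1, -4, 4 and picks Z; Vantage would get 4.
- P2: Wexler compares -1, 9, -5, 2 and picks X; Vantage would get 2.
- P3: Wexler compares 10, -1, 8, 6 and picks W; Vantage would get 1.
- P4: Wexler compares 7, -1, 6, 1 and picks W; Vantage would get 2.
Maximizing over 4, 2, 1, 2, Vantage chooses P1. Subgame-perfect outcome: (P1, Z) with payoffs (4, 4).

(P1, Z)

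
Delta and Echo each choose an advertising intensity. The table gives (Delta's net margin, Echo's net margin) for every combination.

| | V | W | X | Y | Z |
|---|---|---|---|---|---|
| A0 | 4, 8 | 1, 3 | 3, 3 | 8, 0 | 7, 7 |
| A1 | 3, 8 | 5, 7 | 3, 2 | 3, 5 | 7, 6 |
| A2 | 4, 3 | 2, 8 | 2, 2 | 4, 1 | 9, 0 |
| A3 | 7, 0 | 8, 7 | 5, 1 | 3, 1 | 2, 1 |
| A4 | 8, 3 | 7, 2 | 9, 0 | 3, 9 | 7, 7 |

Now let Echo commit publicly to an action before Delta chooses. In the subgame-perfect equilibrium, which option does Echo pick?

W

Delta best-responds to each possible Echo move:
- V → Delta plays A4 (best of 4, 3, 4, 7, 8); Echo gets 3.
- W → Delta plays A3 (best of 1, 5, 2, 8, 7); Echo gets 7.
- X → Delta plays A4 (best of 3, 3, 2, 5, 9); Echo gets 0.
- Y → Delta plays A0 (best of 8, 3, 4, 3, 3); Echo gets 0.
- Z → Delta plays A2 (best of 7, 7, 9, 2, 7); Echo gets 0.
Echo's induced payoffs are 3, 7, 0, 0, 0, so Echo commits to W. Subgame-perfect outcome: (A3, W) with payoffs (8, 7).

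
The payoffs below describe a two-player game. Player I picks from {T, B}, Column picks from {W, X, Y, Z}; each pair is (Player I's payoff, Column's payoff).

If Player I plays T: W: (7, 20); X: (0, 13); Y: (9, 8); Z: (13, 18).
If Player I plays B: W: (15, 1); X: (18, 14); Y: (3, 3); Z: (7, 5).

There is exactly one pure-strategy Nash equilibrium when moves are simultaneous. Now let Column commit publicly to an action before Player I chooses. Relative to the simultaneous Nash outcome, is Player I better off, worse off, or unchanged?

Work backward from Player I's decision.
- W: BR = B, leader payoff 1.
- X: BR = B, leader payoff 14.
- Y: BR = T, leader payoff 8.
- Z: BR = T, leader payoff 18.
Maximizing over 1, 14, 8, 18, Column chooses Z. Subgame-perfect outcome: (T, Z) with payoffs (13, 18).
Under simultaneous play:
Player I's best replies: W→B; X→B; Y→T; Z→T.
Column's best replies: T→W; B→X.
The unique mutual best reply is (B, X), giving (18, 14).
Player I earns 13 sequentially versus 18 at the Nash outcome: worse off.

worse off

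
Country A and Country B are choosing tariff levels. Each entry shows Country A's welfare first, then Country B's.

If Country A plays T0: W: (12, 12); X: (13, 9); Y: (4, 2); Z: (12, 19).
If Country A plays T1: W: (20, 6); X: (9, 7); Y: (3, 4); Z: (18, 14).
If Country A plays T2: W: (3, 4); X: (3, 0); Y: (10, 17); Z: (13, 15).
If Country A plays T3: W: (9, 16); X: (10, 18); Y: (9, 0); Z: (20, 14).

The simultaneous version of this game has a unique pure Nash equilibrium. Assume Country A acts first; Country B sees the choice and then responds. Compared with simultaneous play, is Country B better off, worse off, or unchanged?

worse off

Work backward from Country B's decision.
- T0: Country B compares 12, 9, 2, 19 and picks Z; Country A would get 12.
- T1: Country B compares 6, 7, 4, 14 and picks Z; Country A would get 18.
- T2: Country B compares 4, 0, 17, 15 and picks Y; Country A would get 10.
- T3: Country B compares 16, 18, 0, 14 and picks X; Country A would get 10.
Country A's induced payoffs are 12, 18, 10, 10, so Country A commits to T1. Subgame-perfect outcome: (T1, Z) with payoffs (18, 14).
For the simultaneous game, intersect best replies.
Country A's best replies: W→T1; X→T0; Y→T2; Z→T3.
Country B's best replies: T0→Z; T1→Z; T2→Y; T3→X.
Only (T2, Y) has each player best-responding; Nash payoffs (10, 17).
Country B earns 14 sequentially versus 17 at the Nash outcome: worse off.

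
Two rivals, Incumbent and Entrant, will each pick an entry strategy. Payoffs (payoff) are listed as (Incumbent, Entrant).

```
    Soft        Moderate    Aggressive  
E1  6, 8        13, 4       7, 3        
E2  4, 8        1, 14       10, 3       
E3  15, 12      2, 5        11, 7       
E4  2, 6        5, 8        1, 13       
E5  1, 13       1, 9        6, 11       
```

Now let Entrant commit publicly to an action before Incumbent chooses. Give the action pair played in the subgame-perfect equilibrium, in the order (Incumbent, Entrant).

Incumbent best-responds to each possible Entrant move:
- Soft: Incumbent compares 6, 4, 15, 2, 1 and picks E3; Entrant would get 12.
- Moderate: Incumbent compares 13, 1, 2, 5, 1 and picks E1; Entrant would get 4.
- Aggressive: Incumbent compares 7, 10, 11, 1, 6 and picks E3; Entrant would get 7.
Among 12, 4, 7, the best is 12 at Soft. Subgame-perfect outcome: (E3, Soft) with payoffs (15, 12).

(E3, Soft)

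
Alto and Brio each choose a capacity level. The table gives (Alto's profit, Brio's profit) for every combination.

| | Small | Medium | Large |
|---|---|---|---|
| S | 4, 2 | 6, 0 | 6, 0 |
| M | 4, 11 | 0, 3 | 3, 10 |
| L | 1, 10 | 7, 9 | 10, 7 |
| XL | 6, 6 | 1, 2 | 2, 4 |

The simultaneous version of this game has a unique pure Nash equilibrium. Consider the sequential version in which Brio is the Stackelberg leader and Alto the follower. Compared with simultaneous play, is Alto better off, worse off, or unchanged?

Backward induction with Brio moving first.
- Small: Alto compares 4, 4, 1, 6 and picks XL; Brio would get 6.
- Medium: Alto compares 6, 0, 7, 1 and picks L; Brio would get 9.
- Large: Alto compares 6, 3, 10, 2 and picks L; Brio would get 7.
Among 6, 9, 7, the best is 9 at Medium. Subgame-perfect outcome: (L, Medium) with payoffs (7, 9).
Under simultaneous play:
Alto's best replies: Small→XL; Medium→L; Large→L.
Brio's best replies: S→Small; M→Small; L→Small; XL→Small.
The unique mutual best reply is (XL, Small), giving (6, 6).
Alto earns 7 sequentially versus 6 at the Nash outcome: better off.

better off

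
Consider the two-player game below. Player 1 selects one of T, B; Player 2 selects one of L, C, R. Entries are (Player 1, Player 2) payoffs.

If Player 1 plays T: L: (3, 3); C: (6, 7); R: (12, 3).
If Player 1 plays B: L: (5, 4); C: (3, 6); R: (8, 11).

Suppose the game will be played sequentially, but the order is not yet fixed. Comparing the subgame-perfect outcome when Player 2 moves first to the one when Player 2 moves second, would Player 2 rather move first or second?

second

If Player 1 leads: Player 2's best replies are T→C, B→R; Player 1's induced payoffs 6, 8; outcome (B, R), payoffs (8, 11).
If Player 2 leads: Player 1's best replies are L→B, C→T, R→T; Player 2's induced payoffs 4, 7, 3; outcome (T, C), payoffs (6, 7).
Player 2 gets 7 moving first and 11 moving second, so Player 2 prefers to move second.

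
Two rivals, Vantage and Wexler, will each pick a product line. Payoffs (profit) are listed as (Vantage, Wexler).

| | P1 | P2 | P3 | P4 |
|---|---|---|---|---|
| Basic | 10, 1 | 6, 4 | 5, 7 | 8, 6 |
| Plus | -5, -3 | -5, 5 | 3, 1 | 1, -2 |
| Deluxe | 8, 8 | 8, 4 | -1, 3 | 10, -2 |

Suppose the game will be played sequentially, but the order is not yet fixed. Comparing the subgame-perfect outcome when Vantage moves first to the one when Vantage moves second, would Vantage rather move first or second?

first

If Vantage leads: Wexler's best replies are Basic→P3, Plus→P2, Deluxe→P1; Vantage's induced payoffs 5, -5, 8; outcome (Deluxe, P1), payoffs (8, 8).
If Wexler leads: Vantage's best replies are P1→Basic, P2→Deluxe, P3→Basic, P4→Deluxe; Wexler's induced payoffs 1, 4, 7, -2; outcome (Basic, P3), payoffs (5, 7).
Vantage gets 8 moving first and 5 moving second, so Vantage prefers to move first.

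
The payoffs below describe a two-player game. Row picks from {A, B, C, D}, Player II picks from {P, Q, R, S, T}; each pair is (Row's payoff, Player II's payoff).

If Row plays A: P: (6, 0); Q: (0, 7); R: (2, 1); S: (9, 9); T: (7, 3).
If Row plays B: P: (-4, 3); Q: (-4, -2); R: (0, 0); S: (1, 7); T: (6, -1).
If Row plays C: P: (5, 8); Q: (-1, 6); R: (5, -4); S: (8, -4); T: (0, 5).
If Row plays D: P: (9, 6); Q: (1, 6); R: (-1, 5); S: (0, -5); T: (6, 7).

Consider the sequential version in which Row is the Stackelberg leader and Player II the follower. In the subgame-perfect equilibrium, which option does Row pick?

Solve by backward induction (Row leads).
- A: BR = S, leader payoff 9.
- B: BR = S, leader payoff 1.
- C: BR = P, leader payoff 5.
- D: BR = T, leader payoff 6.
Row's induced payoffs are 9, 1, 5, 6, so Row commits to A. Subgame-perfect outcome: (A, S) with payoffs (9, 9).

A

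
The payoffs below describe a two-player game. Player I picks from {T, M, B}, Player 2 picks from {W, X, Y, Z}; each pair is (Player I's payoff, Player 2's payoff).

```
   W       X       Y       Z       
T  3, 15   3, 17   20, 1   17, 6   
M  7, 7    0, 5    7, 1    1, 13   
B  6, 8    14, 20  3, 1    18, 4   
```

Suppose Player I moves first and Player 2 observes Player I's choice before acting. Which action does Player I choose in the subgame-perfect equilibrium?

B

Work backward from Player 2's decision.
- T → Player 2 plays X (best of 15, 17, 1, 6); Player I gets 3.
- M → Player 2 plays Z (best of 7, 5, 1, 13); Player I gets 1.
- B → Player 2 plays X (best of 8, 20, 1, 4); Player I gets 14.
Player I's induced payoffs are 3, 1, 14, so Player I commits to B. Subgame-perfect outcome: (B, X) with payoffs (14, 20).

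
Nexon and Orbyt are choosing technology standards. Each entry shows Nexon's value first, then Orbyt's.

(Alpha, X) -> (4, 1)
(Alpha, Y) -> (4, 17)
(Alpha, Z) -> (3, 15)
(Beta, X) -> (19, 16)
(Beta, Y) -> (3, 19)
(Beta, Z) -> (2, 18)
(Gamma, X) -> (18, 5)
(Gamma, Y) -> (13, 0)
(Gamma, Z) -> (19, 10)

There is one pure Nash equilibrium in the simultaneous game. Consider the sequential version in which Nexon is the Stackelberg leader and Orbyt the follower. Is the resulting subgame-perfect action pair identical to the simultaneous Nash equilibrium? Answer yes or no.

yes

Solve by backward induction (Nexon leads).
- Alpha: BR = Y, leader payoff 4.
- Beta: BR = Y, leader payoff 3.
- Gamma: BR = Z, leader payoff 19.
Nexon's induced payoffs are 4, 3, 19, so Nexon commits to Gamma. Subgame-perfect outcome: (Gamma, Z) with payoffs (19, 10).
For the simultaneous game, intersect best replies.
Nexon's best replies: X→Beta; Y→Gamma; Z→Gamma.
Orbyt's best replies: Alpha→Y; Beta→Y; Gamma→Z.
Only (Gamma, Z) has each player best-responding; Nash payoffs (19, 10).
Sequential outcome (Gamma, Z) coincides with the Nash profile (Gamma, Z).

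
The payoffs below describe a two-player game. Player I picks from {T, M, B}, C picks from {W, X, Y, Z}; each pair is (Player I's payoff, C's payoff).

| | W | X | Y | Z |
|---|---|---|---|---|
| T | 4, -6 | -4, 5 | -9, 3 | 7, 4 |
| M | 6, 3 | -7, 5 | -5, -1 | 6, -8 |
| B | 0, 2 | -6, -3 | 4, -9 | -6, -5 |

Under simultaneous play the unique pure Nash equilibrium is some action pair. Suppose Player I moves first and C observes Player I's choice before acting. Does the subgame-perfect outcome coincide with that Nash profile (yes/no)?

no

Work backward from C's decision.
- T: C compares -6, 5, 3, 4 and picks X; Player I would get -4.
- M: C compares 3, 5, -1, -8 and picks X; Player I would get -7.
- B: C compares 2, -3, -9, -5 and picks W; Player I would get 0.
Maximizing over -4, -7, 0, Player I chooses B. Subgame-perfect outcome: (B, W) with payoffs (0, 2).
Under simultaneous play:
Player I's best replies: W→M; X→T; Y→B; Z→T.
C's best replies: T→X; M→X; B→W.
Only (T, X) has each player best-responding; Nash payoffs (-4, 5).
Sequential outcome (B, W) differs from the Nash profile (T, X).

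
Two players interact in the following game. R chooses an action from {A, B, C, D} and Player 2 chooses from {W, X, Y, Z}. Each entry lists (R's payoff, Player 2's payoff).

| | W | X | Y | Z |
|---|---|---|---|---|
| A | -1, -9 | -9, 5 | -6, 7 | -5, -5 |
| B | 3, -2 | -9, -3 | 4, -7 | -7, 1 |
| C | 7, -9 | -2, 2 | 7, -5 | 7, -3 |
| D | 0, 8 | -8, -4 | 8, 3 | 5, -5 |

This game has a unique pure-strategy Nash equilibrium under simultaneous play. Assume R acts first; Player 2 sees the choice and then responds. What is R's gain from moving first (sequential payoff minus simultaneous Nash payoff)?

Player 2 best-responds to each possible R move:
- A: Player 2 compares -9, 5, 7, -5 and picks Y; R would get -6.
- B: Player 2 compares -2, -3, -7, 1 and picks Z; R would get -7.
- C: Player 2 compares -9, 2, -5, -3 and picks X; R would get -2.
- D: Player 2 compares 8, -4, 3, -5 and picks W; R would get 0.
Among -6, -7, -2, 0, the best is 0 at D. Subgame-perfect outcome: (D, W) with payoffs (0, 8).
For the simultaneous game, intersect best replies.
R's best replies: W→C; X→C; Y→D; Z→C.
Player 2's best replies: A→Y; B→Z; C→X; D→W.
Only (C, X) has each player best-responding; Nash payoffs (-2, 2).
R's commitment gain: 0 − -2 = 2.

2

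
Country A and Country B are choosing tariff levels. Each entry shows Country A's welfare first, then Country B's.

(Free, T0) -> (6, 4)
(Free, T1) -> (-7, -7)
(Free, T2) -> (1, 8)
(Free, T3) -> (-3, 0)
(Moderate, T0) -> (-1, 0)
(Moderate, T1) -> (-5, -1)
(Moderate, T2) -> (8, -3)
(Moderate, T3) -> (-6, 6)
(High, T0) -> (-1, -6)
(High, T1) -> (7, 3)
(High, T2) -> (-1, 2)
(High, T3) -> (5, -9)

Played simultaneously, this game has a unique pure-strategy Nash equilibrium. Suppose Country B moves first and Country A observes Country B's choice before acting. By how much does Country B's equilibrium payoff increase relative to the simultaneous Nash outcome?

Country A best-responds to each possible Country B move:
- T0: Country A compares 6, -1, -1 and picks Free; Country B would get 4.
- T1: Country A compares -7, -5, 7 and picks High; Country B would get 3.
- T2: Country A compares 1, 8, -1 and picks Moderate; Country B would get -3.
- T3: Country A compares -3, -6, 5 and picks High; Country B would get -9.
Among 4, 3, -3, -9, the best is 4 at T0. Subgame-perfect outcome: (Free, T0) with payoffs (6, 4).
Now find the simultaneous Nash equilibrium.
Country A's best replies: T0→Free; T1→High; T2→Moderate; T3→High.
Country B's best replies: Free→T2; Moderate→T3; High→T1.
Only (High, T1) has each player best-responding; Nash payoffs (7, 3).
Country B's commitment gain: 4 − 3 = 1.

1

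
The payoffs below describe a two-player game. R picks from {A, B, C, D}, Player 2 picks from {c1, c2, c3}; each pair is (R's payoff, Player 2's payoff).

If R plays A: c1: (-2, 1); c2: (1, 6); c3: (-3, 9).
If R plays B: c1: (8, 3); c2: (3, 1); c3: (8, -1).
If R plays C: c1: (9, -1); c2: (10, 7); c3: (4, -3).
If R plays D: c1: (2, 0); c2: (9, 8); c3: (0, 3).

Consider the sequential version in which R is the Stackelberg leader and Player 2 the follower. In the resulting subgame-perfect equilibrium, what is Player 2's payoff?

Backward induction with R moving first.
- A: BR = c3, leader payoff -3.
- B: BR = c1, leader payoff 8.
- C: BR = c2, leader payoff 10.
- D: BR = c2, leader payoff 9.
Maximizing over -3, 8, 10, 9, R chooses C. Subgame-perfect outcome: (C, c2) with payoffs (10, 7).

7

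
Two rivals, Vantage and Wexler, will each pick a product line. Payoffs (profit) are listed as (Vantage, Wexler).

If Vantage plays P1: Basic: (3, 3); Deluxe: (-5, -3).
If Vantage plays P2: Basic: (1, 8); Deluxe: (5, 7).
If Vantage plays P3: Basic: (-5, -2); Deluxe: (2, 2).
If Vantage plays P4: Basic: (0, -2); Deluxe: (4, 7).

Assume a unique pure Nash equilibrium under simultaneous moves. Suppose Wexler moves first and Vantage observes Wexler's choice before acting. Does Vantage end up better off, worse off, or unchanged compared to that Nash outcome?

Work backward from Vantage's decision.
- Basic: BR = P1, leader payoff 3.
- Deluxe: BR = P2, leader payoff 7.
Wexler's induced payoffs are 3, 7, so Wexler commits to Deluxe. Subgame-perfect outcome: (P2, Deluxe) with payoffs (5, 7).
Under simultaneous play:
Vantage's best replies: Basic→P1; Deluxe→P2.
Wexler's best replies: P1→Basic; P2→Basic; P3→Deluxe; P4→Deluxe.
The unique mutual best reply is (P1, Basic), giving (3, 3).
Vantage earns 5 sequentially versus 3 at the Nash outcome: better off.

better off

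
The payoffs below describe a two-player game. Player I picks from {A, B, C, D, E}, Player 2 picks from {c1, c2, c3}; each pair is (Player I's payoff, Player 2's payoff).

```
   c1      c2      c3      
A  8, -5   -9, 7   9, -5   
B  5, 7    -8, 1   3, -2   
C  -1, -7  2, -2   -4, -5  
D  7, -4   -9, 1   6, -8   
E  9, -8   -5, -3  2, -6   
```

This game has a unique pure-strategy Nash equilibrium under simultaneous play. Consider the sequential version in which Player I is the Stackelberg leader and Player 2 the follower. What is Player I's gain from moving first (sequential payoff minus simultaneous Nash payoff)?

Player 2 best-responds to each possible Player I move:
- A → Player 2 plays c2 (best of -5, 7, -5); Player I gets -9.
- B → Player 2 plays c1 (best of 7, 1, -2); Player I gets 5.
- C → Player 2 plays c2 (best of -7, -2, -5); Player I gets 2.
- D → Player 2 plays c2 (best of -4, 1, -8); Player I gets -9.
- E → Player 2 plays c2 (best of -8, -3, -6); Player I gets -5.
Among -9, 5, 2, -9, -5, the best is 5 at B. Subgame-perfect outcome: (B, c1) with payoffs (5, 7).
Under simultaneous play:
Player I's best replies: c1→E; c2→C; c3→A.
Player 2's best replies: A→c2; B→c1; C→c2; D→c2; E→c2.
The unique mutual best reply is (C, c2), giving (2, -2).
Player I's commitment gain: 5 − 2 = 3.

3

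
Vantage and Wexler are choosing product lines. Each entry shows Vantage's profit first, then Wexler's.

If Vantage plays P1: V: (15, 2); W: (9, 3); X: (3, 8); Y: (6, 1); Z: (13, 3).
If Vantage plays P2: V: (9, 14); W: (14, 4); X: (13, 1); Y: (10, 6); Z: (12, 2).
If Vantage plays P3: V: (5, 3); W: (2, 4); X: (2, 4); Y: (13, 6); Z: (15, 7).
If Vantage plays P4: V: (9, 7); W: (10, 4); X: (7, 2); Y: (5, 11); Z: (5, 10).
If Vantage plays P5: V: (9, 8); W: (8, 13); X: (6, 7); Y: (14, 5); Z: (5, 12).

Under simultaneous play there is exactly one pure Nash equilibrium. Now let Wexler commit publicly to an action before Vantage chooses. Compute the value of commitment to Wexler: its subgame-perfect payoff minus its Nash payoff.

Work backward from Vantage's decision.
- V → Vantage plays P1 (best of 15, 9, 5, 9, 9); Wexler gets 2.
- W → Vantage plays P2 (best of 9, 14, 2, 10, 8); Wexler gets 4.
- X → Vantage plays P2 (best of 3, 13, 2, 7, 6); Wexler gets 1.
- Y → Vantage plays P5 (best of 6, 10, 13, 5, 14); Wexler gets 5.
- Z → Vantage plays P3 (best of 13, 12, 15, 5, 5); Wexler gets 7.
Among 2, 4, 1, 5, 7, the best is 7 at Z. Subgame-perfect outcome: (P3, Z) with payoffs (15, 7).
For the simultaneous game, intersect best replies.
Vantage's best replies: V→P1; W→P2; X→P2; Y→P5; Z→P3.
Wexler's best replies: P1→X; P2→V; P3→Z; P4→Y; P5→W.
The unique mutual best reply is (P3, Z), giving (15, 7).
Wexler's commitment gain: 7 − 7 = 0.

0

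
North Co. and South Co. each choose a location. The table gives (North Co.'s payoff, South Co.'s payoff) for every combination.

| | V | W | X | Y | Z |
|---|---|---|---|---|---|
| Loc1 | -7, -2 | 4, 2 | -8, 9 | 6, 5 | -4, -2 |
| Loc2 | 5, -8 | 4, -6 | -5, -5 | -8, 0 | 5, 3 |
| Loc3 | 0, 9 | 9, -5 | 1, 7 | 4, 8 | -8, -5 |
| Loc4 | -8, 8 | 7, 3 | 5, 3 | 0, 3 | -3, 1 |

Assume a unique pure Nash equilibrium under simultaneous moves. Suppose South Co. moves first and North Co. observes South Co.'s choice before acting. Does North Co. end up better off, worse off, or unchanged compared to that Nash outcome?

Backward induction with South Co. moving first.
- V → North Co. plays Loc2 (best of -7, 5, 0, -8); South Co. gets -8.
- W → North Co. plays Loc3 (best of 4, 4, 9, 7); South Co. gets -5.
- X → North Co. plays Loc4 (best of -8, -5, 1, 5); South Co. gets 3.
- Y → North Co. plays Loc1 (best of 6, -8, 4, 0); South Co. gets 5.
- Z → North Co. plays Loc2 (best of -4, 5, -8, -3); South Co. gets 3.
Maximizing over -8, -5, 3, 5, 3, South Co. chooses Y. Subgame-perfect outcome: (Loc1, Y) with payoffs (6, 5).
Now find the simultaneous Nash equilibrium.
North Co.'s best replies: V→Loc2; W→Loc3; X→Loc4; Y→Loc1; Z→Loc2.
South Co.'s best replies: Loc1→X; Loc2→Z; Loc3→V; Loc4→V.
Only (Loc2, Z) has each player best-responding; Nash payoffs (5, 3).
North Co. earns 6 sequentially versus 5 at the Nash outcome: better off.

better off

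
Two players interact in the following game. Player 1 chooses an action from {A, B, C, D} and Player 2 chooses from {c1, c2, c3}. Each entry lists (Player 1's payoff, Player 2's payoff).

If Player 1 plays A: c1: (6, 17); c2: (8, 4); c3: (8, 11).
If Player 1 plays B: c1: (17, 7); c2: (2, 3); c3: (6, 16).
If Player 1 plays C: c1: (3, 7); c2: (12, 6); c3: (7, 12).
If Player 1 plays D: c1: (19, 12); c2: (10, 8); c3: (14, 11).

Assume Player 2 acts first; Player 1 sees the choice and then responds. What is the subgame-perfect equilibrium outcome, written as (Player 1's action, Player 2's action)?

Solve by backward induction (Player 2 leads).
- c1: Player 1 compares 6, 17, 3, 19 and picks D; Player 2 would get 12.
- c2: Player 1 compares 8, 2, 12, 10 and picks C; Player 2 would get 6.
- c3: Player 1 compares 8, 6, 7, 14 and picks D; Player 2 would get 11.
Player 2's induced payoffs are 12, 6, 11, so Player 2 commits to c1. Subgame-perfect outcome: (D, c1) with payoffs (19, 12).

(D, c1)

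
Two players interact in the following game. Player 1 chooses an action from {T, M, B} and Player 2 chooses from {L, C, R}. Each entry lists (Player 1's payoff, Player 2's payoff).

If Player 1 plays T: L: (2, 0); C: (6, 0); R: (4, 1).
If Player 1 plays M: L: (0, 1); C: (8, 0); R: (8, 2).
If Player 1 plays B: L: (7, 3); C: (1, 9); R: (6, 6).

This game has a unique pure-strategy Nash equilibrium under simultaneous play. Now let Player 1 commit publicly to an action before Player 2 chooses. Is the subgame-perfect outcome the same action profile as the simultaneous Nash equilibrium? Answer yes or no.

Backward induction with Player 1 moving first.
- T: Player 2 compares 0, 0, 1 and picks R; Player 1 would get 4.
- M: Player 2 compares 1, 0, 2 and picks R; Player 1 would get 8.
- B: Player 2 compares 3, 9, 6 and picks C; Player 1 would get 1.
Among 4, 8, 1, the best is 8 at M. Subgame-perfect outcome: (M, R) with payoffs (8, 2).
Now find the simultaneous Nash equilibrium.
Player 1's best replies: L→B; C→M; R→M.
Player 2's best replies: T→R; M→R; B→C.
Only (M, R) has each player best-responding; Nash payoffs (8, 2).
Sequential outcome (M, R) coincides with the Nash profile (M, R).

yes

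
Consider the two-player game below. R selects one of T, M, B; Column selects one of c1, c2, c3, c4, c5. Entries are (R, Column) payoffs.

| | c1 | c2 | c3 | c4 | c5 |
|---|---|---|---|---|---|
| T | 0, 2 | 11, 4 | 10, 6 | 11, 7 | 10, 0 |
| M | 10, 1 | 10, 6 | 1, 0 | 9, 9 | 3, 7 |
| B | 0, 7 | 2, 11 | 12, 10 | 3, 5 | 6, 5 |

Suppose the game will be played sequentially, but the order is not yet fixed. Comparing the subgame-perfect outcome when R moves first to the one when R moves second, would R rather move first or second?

If R leads: Column's best replies are T→c4, M→c4, B→c2; R's induced payoffs 11, 9, 2; outcome (T, c4), payoffs (11, 7).
If Column leads: R's best replies are c1→M, c2→T, c3→B, c4→T, c5→T; Column's induced payoffs 1, 4, 10, 7, 0; outcome (B, c3), payoffs (12, 10).
R gets 11 moving first and 12 moving second, so R prefers to move second.

second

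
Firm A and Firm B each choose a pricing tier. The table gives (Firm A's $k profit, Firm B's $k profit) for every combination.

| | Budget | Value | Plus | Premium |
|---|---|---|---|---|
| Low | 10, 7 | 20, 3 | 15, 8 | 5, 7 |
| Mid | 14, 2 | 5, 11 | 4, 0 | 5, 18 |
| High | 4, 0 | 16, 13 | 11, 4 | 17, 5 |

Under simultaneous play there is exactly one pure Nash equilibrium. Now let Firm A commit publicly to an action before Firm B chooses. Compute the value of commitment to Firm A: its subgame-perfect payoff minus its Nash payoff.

Solve by backward induction (Firm A leads).
- Low: Firm B compares 7, 3, 8, 7 and picks Plus; Firm A would get 15.
- Mid: Firm B compares 2, 11, 0, 18 and picks Premium; Firm A would get 5.
- High: Firm B compares 0, 13, 4, 5 and picks Value; Firm A would get 16.
Firm A's induced payoffs are 15, 5, 16, so Firm A commits to High. Subgame-perfect outcome: (High, Value) with payoffs (16, 13).
Now find the simultaneous Nash equilibrium.
Firm A's best replies: Budget→Mid; Value→Low; Plus→Low; Premium→High.
Firm B's best replies: Low→Plus; Mid→Premium; High→Value.
The unique mutual best reply is (Low, Plus), giving (15, 8).
Firm A's commitment gain: 16 − 15 = 1.

1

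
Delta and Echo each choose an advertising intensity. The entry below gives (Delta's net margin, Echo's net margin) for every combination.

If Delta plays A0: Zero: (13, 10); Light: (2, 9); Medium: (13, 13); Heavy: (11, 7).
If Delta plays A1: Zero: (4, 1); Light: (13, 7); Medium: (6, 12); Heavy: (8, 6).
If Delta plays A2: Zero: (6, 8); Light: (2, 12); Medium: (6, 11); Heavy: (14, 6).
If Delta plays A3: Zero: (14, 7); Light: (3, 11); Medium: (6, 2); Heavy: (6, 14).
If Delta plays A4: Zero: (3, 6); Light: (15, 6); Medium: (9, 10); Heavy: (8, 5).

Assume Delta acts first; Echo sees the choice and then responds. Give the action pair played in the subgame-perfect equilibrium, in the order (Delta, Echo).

Echo best-responds to each possible Delta move:
- A0 → Echo plays Medium (best of 10, 9, 13, 7); Delta gets 13.
- A1 → Echo plays Medium (best of 1, 7, 12, 6); Delta gets 6.
- A2 → Echo plays Light (best of 8, 12, 11, 6); Delta gets 2.
- A3 → Echo plays Heavy (best of 7, 11, 2, 14); Delta gets 6.
- A4 → Echo plays Medium (best of 6, 6, 10, 5); Delta gets 9.
Delta's induced payoffs are 13, 6, 2, 6, 9, so Delta commits to A0. Subgame-perfect outcome: (A0, Medium) with payoffs (13, 13).

(A0, Medium)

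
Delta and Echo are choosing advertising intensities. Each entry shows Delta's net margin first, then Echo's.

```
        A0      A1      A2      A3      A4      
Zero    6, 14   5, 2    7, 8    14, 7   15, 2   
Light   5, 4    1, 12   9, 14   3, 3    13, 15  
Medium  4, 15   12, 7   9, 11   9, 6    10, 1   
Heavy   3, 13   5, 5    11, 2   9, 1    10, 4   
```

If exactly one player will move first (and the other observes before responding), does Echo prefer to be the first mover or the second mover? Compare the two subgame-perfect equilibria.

second

If Delta leads: Echo's best replies are Zero→A0, Light→A4, Medium→A0, Heavy→A0; Delta's induced payoffs 6, 13, 4, 3; outcome (Light, A4), payoffs (13, 15).
If Echo leads: Delta's best replies are A0→Zero, A1→Medium, A2→Heavy, A3→Zero, A4→Zero; Echo's induced payoffs 14, 7, 2, 7, 2; outcome (Zero, A0), payoffs (6, 14).
Echo gets 14 moving first and 15 moving second, so Echo prefers to move second.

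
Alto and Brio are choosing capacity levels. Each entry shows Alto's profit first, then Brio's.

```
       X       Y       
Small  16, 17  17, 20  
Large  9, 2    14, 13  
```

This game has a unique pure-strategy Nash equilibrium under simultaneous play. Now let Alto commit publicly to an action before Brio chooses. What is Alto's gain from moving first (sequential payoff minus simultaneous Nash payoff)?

Brio best-responds to each possible Alto move:
- Small: BR = Y, leader payoff 17.
- Large: BR = Y, leader payoff 14.
Alto's induced payoffs are 17, 14, so Alto commits to Small. Subgame-perfect outcome: (Small, Y) with payoffs (17, 20).
For the simultaneous game, intersect best replies.
Alto's best replies: X→Small; Y→Small.
Brio's best replies: Small→Y; Large→Y.
Only (Small, Y) has each player best-responding; Nash payoffs (17, 20).
Alto's commitment gain: 17 − 17 = 0.

0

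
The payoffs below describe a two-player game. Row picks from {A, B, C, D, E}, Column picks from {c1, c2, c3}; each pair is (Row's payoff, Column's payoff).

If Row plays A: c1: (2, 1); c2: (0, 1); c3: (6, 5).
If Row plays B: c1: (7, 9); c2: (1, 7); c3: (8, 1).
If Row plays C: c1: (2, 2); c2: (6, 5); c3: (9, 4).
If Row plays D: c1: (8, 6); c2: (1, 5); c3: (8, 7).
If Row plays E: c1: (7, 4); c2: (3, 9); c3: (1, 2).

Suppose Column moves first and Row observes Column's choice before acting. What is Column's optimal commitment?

c1

Solve by backward induction (Column leads).
- c1: Row compares 2, 7, 2, 8, 7 and picks D; Column would get 6.
- c2: Row compares 0, 1, 6, 1, 3 and picks C; Column would get 5.
- c3: Row compares 6, 8, 9, 8, 1 and picks C; Column would get 4.
Column's induced payoffs are 6, 5, 4, so Column commits to c1. Subgame-perfect outcome: (D, c1) with payoffs (8, 6).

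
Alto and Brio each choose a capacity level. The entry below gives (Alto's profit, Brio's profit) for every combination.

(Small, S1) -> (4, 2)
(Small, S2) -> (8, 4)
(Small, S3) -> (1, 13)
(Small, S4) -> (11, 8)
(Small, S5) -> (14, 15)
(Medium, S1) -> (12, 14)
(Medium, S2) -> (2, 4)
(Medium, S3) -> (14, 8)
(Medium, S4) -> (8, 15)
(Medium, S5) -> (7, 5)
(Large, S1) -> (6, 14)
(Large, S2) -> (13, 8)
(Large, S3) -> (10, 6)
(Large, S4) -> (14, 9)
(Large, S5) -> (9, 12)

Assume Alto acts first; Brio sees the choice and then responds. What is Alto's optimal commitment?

Brio best-responds to each possible Alto move:
- Small: BR = S5, leader payoff 14.
- Medium: BR = S4, leader payoff 8.
- Large: BR = S1, leader payoff 6.
Maximizing over 14, 8, 6, Alto chooses Small. Subgame-perfect outcome: (Small, S5) with payoffs (14, 15).

Small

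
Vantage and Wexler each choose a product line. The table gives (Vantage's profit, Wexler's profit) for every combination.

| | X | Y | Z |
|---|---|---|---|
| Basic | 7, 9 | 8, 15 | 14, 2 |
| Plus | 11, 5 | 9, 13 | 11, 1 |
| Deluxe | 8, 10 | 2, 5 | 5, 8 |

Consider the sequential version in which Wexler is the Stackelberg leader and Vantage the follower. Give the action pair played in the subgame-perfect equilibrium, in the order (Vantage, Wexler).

(Plus, Y)

Vantage best-responds to each possible Wexler move:
- X: Vantage compares 7, 11, 8 and picks Plus; Wexler would get 5.
- Y: Vantage compares 8, 9, 2 and picks Plus; Wexler would get 13.
- Z: Vantage compares 14, 11, 5 and picks Basic; Wexler would get 2.
Maximizing over 5, 13, 2, Wexler chooses Y. Subgame-perfect outcome: (Plus, Y) with payoffs (9, 13).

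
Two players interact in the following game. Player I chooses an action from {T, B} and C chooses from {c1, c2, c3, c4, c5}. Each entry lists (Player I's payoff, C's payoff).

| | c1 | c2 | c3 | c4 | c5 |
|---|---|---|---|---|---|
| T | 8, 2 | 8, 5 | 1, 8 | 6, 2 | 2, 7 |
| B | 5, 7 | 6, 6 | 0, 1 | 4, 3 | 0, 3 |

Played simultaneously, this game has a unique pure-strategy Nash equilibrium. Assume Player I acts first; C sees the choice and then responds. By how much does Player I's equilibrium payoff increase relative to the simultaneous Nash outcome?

C best-responds to each possible Player I move:
- T: C compares 2, 5, 8, 2, 7 and picks c3; Player I would get 1.
- B: C compares 7, 6, 1, 3, 3 and picks c1; Player I would get 5.
Maximizing over 1, 5, Player I chooses B. Subgame-perfect outcome: (B, c1) with payoffs (5, 7).
Under simultaneous play:
Player I's best replies: c1→T; c2→T; c3→T; c4→T; c5→T.
C's best replies: T→c3; B→c1.
Only (T, c3) has each player best-responding; Nash payoffs (1, 8).
Player I's commitment gain: 5 − 1 = 4.

4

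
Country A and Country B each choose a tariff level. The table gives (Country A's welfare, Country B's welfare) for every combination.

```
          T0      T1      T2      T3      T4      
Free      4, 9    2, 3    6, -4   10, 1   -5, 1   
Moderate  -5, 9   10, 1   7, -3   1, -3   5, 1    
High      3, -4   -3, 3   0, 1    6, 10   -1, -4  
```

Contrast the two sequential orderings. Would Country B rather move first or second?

If Country A leads: Country B's best replies are Free→T0, Moderate→T0, High→T3; Country A's induced payoffs 4, -5, 6; outcome (High, T3), payoffs (6, 10).
If Country B leads: Country A's best replies are T0→Free, T1→Moderate, T2→Moderate, T3→Free, T4→Moderate; Country B's induced payoffs 9, 1, -3, 1, 1; outcome (Free, T0), payoffs (4, 9).
Country B gets 9 moving first and 10 moving second, so Country B prefers to move second.

second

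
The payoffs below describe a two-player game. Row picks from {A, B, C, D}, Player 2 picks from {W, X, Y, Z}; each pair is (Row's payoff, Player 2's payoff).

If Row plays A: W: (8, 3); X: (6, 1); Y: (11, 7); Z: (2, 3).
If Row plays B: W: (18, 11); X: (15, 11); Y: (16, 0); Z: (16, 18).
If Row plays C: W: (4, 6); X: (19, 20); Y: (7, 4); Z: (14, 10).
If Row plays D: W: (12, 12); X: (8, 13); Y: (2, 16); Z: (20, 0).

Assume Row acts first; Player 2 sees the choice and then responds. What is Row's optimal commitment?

Player 2 best-responds to each possible Row move:
- A: BR = Y, leader payoff 11.
- B: BR = Z, leader payoff 16.
- C: BR = X, leader payoff 19.
- D: BR = Y, leader payoff 2.
Row's induced payoffs are 11, 16, 19, 2, so Row commits to C. Subgame-perfect outcome: (C, X) with payoffs (19, 20).

C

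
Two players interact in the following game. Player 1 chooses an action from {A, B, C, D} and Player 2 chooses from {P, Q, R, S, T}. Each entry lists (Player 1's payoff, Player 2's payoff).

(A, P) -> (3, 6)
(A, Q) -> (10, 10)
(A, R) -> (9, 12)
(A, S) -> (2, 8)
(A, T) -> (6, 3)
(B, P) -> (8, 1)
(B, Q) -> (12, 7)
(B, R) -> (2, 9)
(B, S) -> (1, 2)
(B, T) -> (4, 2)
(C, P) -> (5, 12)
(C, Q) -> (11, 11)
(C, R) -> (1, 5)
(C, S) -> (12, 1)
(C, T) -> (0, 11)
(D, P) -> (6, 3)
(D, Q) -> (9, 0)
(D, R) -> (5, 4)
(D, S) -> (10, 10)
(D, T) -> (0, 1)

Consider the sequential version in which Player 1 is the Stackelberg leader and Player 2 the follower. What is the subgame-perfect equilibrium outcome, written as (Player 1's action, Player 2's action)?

(D, S)

Work backward from Player 2's decision.
- A: Player 2 compares 6, 10, 12, 8, 3 and picks R; Player 1 would get 9.
- B: Player 2 compares 1, 7, 9, 2, 2 and picks R; Player 1 would get 2.
- C: Player 2 compares 12, 11, 5, 1, 11 and picks P; Player 1 would get 5.
- D: Player 2 compares 3, 0, 4, 10, 1 and picks S; Player 1 would get 10.
Player 1's induced payoffs are 9, 2, 5, 10, so Player 1 commits to D. Subgame-perfect outcome: (D, S) with payoffs (10, 10).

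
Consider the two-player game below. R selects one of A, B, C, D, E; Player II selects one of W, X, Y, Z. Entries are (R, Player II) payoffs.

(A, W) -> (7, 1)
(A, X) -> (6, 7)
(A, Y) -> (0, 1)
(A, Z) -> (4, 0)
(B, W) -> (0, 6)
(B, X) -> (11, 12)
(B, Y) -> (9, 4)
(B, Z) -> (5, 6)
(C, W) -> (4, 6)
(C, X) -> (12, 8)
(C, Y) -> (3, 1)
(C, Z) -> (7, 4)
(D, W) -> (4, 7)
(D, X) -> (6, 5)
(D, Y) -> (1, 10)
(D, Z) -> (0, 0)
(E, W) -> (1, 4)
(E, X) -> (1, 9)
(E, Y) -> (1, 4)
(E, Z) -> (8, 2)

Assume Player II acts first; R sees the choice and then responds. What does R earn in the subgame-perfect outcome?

12

R best-responds to each possible Player II move:
- W → R plays A (best of 7, 0, 4, 4, 1); Player II gets 1.
- X → R plays C (best of 6, 11, 12, 6, 1); Player II gets 8.
- Y → R plays B (best of 0, 9, 3, 1, 1); Player II gets 4.
- Z → R plays E (best of 4, 5, 7, 0, 8); Player II gets 2.
Player II's induced payoffs are 1, 8, 4, 2, so Player II commits to X. Subgame-perfect outcome: (C, X) with payoffs (12, 8).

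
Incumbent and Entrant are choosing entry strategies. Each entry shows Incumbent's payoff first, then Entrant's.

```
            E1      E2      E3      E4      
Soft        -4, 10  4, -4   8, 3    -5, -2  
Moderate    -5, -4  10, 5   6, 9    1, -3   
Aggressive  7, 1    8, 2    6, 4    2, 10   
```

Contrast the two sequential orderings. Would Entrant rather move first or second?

If Incumbent leads: Entrant's best replies are Soft→E1, Moderate→E3, Aggressive→E4; Incumbent's induced payoffs -4, 6, 2; outcome (Moderate, E3), payoffs (6, 9).
If Entrant leads: Incumbent's best replies are E1→Aggressive, E2→Moderate, E3→Soft, E4→Aggressive; Entrant's induced payoffs 1, 5, 3, 10; outcome (Aggressive, E4), payoffs (2, 10).
Entrant gets 10 moving first and 9 moving second, so Entrant prefers to move first.

first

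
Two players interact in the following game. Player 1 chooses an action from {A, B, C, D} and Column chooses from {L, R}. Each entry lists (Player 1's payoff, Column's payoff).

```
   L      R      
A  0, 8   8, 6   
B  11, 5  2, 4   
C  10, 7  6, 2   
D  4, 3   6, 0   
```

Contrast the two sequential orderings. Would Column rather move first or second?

first

If Player 1 leads: Column's best replies are A→L, B→L, C→L, D→L; Player 1's induced payoffs 0, 11, 10, 4; outcome (B, L), payoffs (11, 5).
If Column leads: Player 1's best replies are L→B, R→A; Column's induced payoffs 5, 6; outcome (A, R), payoffs (8, 6).
Column gets 6 moving first and 5 moving second, so Column prefers to move first.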